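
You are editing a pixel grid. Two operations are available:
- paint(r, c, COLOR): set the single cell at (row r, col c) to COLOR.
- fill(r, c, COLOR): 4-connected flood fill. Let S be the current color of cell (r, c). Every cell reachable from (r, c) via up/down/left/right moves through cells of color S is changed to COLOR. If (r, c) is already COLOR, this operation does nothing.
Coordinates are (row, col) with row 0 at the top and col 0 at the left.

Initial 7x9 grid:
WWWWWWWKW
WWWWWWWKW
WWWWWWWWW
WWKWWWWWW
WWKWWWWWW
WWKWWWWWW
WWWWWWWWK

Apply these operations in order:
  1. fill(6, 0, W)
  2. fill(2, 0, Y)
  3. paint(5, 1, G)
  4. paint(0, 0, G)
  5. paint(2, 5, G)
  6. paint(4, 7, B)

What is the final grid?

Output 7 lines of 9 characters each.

After op 1 fill(6,0,W) [0 cells changed]:
WWWWWWWKW
WWWWWWWKW
WWWWWWWWW
WWKWWWWWW
WWKWWWWWW
WWKWWWWWW
WWWWWWWWK
After op 2 fill(2,0,Y) [57 cells changed]:
YYYYYYYKY
YYYYYYYKY
YYYYYYYYY
YYKYYYYYY
YYKYYYYYY
YYKYYYYYY
YYYYYYYYK
After op 3 paint(5,1,G):
YYYYYYYKY
YYYYYYYKY
YYYYYYYYY
YYKYYYYYY
YYKYYYYYY
YGKYYYYYY
YYYYYYYYK
After op 4 paint(0,0,G):
GYYYYYYKY
YYYYYYYKY
YYYYYYYYY
YYKYYYYYY
YYKYYYYYY
YGKYYYYYY
YYYYYYYYK
After op 5 paint(2,5,G):
GYYYYYYKY
YYYYYYYKY
YYYYYGYYY
YYKYYYYYY
YYKYYYYYY
YGKYYYYYY
YYYYYYYYK
After op 6 paint(4,7,B):
GYYYYYYKY
YYYYYYYKY
YYYYYGYYY
YYKYYYYYY
YYKYYYYBY
YGKYYYYYY
YYYYYYYYK

Answer: GYYYYYYKY
YYYYYYYKY
YYYYYGYYY
YYKYYYYYY
YYKYYYYBY
YGKYYYYYY
YYYYYYYYK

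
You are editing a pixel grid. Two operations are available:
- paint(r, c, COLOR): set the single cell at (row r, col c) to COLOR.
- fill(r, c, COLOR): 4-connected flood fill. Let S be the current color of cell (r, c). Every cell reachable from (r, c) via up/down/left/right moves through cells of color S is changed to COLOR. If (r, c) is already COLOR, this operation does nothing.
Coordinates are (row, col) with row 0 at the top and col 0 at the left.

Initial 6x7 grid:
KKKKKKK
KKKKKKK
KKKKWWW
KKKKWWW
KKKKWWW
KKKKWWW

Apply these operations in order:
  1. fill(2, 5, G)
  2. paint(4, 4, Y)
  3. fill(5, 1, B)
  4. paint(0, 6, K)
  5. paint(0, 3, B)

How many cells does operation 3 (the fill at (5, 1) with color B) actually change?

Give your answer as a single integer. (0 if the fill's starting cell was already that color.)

Answer: 30

Derivation:
After op 1 fill(2,5,G) [12 cells changed]:
KKKKKKK
KKKKKKK
KKKKGGG
KKKKGGG
KKKKGGG
KKKKGGG
After op 2 paint(4,4,Y):
KKKKKKK
KKKKKKK
KKKKGGG
KKKKGGG
KKKKYGG
KKKKGGG
After op 3 fill(5,1,B) [30 cells changed]:
BBBBBBB
BBBBBBB
BBBBGGG
BBBBGGG
BBBBYGG
BBBBGGG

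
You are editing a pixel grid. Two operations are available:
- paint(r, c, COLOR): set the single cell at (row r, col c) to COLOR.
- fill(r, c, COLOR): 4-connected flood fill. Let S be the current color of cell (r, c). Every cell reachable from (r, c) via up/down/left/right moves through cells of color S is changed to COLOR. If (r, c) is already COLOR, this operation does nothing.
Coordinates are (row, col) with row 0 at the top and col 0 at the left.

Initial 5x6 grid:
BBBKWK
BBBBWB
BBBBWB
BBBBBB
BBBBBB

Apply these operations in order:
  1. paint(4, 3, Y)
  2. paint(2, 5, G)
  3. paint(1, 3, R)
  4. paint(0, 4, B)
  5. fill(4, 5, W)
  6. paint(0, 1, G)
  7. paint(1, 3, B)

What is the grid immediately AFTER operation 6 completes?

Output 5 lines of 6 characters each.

After op 1 paint(4,3,Y):
BBBKWK
BBBBWB
BBBBWB
BBBBBB
BBBYBB
After op 2 paint(2,5,G):
BBBKWK
BBBBWB
BBBBWG
BBBBBB
BBBYBB
After op 3 paint(1,3,R):
BBBKWK
BBBRWB
BBBBWG
BBBBBB
BBBYBB
After op 4 paint(0,4,B):
BBBKBK
BBBRWB
BBBBWG
BBBBBB
BBBYBB
After op 5 fill(4,5,W) [21 cells changed]:
WWWKBK
WWWRWB
WWWWWG
WWWWWW
WWWYWW
After op 6 paint(0,1,G):
WGWKBK
WWWRWB
WWWWWG
WWWWWW
WWWYWW

Answer: WGWKBK
WWWRWB
WWWWWG
WWWWWW
WWWYWW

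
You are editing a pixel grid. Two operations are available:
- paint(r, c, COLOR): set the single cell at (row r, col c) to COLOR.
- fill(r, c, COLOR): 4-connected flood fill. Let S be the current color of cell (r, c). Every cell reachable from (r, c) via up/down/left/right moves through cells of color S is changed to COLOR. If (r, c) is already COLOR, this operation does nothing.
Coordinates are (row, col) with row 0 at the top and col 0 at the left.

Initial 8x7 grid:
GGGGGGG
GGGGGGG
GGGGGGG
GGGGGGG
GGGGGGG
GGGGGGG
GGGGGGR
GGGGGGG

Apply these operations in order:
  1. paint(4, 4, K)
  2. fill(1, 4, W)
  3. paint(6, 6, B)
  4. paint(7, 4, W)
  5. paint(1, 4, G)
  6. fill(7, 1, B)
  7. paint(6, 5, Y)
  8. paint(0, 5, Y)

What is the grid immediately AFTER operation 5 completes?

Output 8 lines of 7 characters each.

Answer: WWWWWWW
WWWWGWW
WWWWWWW
WWWWWWW
WWWWKWW
WWWWWWW
WWWWWWB
WWWWWWW

Derivation:
After op 1 paint(4,4,K):
GGGGGGG
GGGGGGG
GGGGGGG
GGGGGGG
GGGGKGG
GGGGGGG
GGGGGGR
GGGGGGG
After op 2 fill(1,4,W) [54 cells changed]:
WWWWWWW
WWWWWWW
WWWWWWW
WWWWWWW
WWWWKWW
WWWWWWW
WWWWWWR
WWWWWWW
After op 3 paint(6,6,B):
WWWWWWW
WWWWWWW
WWWWWWW
WWWWWWW
WWWWKWW
WWWWWWW
WWWWWWB
WWWWWWW
After op 4 paint(7,4,W):
WWWWWWW
WWWWWWW
WWWWWWW
WWWWWWW
WWWWKWW
WWWWWWW
WWWWWWB
WWWWWWW
After op 5 paint(1,4,G):
WWWWWWW
WWWWGWW
WWWWWWW
WWWWWWW
WWWWKWW
WWWWWWW
WWWWWWB
WWWWWWW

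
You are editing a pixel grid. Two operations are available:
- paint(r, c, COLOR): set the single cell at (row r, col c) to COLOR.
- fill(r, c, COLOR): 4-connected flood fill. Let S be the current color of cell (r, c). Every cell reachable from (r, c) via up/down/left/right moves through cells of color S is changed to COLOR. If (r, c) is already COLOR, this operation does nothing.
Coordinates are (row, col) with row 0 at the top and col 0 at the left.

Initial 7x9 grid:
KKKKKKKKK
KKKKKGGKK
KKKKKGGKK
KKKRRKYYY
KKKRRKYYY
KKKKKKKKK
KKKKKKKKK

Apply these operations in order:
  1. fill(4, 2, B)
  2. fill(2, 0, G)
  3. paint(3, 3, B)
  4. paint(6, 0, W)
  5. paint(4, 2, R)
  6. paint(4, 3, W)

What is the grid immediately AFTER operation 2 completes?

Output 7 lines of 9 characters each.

After op 1 fill(4,2,B) [49 cells changed]:
BBBBBBBBB
BBBBBGGBB
BBBBBGGBB
BBBRRBYYY
BBBRRBYYY
BBBBBBBBB
BBBBBBBBB
After op 2 fill(2,0,G) [49 cells changed]:
GGGGGGGGG
GGGGGGGGG
GGGGGGGGG
GGGRRGYYY
GGGRRGYYY
GGGGGGGGG
GGGGGGGGG

Answer: GGGGGGGGG
GGGGGGGGG
GGGGGGGGG
GGGRRGYYY
GGGRRGYYY
GGGGGGGGG
GGGGGGGGG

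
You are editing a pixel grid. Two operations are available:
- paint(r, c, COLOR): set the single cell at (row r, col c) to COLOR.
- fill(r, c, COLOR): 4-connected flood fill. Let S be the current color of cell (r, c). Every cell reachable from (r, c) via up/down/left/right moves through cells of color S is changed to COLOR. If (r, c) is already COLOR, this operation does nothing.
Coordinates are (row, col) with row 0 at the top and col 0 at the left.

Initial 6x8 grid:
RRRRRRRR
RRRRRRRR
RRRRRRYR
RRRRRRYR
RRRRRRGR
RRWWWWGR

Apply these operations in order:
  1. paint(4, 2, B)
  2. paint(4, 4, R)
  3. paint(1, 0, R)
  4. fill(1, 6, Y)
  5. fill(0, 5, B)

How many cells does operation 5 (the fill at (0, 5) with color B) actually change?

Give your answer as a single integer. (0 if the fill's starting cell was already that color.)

After op 1 paint(4,2,B):
RRRRRRRR
RRRRRRRR
RRRRRRYR
RRRRRRYR
RRBRRRGR
RRWWWWGR
After op 2 paint(4,4,R):
RRRRRRRR
RRRRRRRR
RRRRRRYR
RRRRRRYR
RRBRRRGR
RRWWWWGR
After op 3 paint(1,0,R):
RRRRRRRR
RRRRRRRR
RRRRRRYR
RRRRRRYR
RRBRRRGR
RRWWWWGR
After op 4 fill(1,6,Y) [39 cells changed]:
YYYYYYYY
YYYYYYYY
YYYYYYYY
YYYYYYYY
YYBYYYGY
YYWWWWGY
After op 5 fill(0,5,B) [41 cells changed]:
BBBBBBBB
BBBBBBBB
BBBBBBBB
BBBBBBBB
BBBBBBGB
BBWWWWGB

Answer: 41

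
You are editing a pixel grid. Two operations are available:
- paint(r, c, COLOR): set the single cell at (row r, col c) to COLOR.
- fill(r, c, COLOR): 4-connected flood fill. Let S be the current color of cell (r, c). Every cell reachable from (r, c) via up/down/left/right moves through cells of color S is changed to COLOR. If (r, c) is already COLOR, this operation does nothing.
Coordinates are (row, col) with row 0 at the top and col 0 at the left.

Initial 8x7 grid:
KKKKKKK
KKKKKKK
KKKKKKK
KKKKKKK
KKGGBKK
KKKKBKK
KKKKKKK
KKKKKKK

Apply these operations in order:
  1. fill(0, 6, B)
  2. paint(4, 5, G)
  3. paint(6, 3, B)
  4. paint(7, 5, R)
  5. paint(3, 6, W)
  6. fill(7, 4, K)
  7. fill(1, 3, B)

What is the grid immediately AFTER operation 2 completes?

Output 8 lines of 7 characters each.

After op 1 fill(0,6,B) [52 cells changed]:
BBBBBBB
BBBBBBB
BBBBBBB
BBBBBBB
BBGGBBB
BBBBBBB
BBBBBBB
BBBBBBB
After op 2 paint(4,5,G):
BBBBBBB
BBBBBBB
BBBBBBB
BBBBBBB
BBGGBGB
BBBBBBB
BBBBBBB
BBBBBBB

Answer: BBBBBBB
BBBBBBB
BBBBBBB
BBBBBBB
BBGGBGB
BBBBBBB
BBBBBBB
BBBBBBB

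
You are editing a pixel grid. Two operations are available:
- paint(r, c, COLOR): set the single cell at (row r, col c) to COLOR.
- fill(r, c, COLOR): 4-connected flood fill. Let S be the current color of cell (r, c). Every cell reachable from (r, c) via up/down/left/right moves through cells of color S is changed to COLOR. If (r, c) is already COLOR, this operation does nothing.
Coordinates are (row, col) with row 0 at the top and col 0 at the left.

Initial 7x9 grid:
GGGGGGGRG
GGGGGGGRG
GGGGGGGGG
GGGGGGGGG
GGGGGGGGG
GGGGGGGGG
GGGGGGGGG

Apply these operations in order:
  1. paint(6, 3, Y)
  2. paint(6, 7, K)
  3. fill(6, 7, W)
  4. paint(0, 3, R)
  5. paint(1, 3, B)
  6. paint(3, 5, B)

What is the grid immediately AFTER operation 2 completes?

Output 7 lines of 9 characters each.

After op 1 paint(6,3,Y):
GGGGGGGRG
GGGGGGGRG
GGGGGGGGG
GGGGGGGGG
GGGGGGGGG
GGGGGGGGG
GGGYGGGGG
After op 2 paint(6,7,K):
GGGGGGGRG
GGGGGGGRG
GGGGGGGGG
GGGGGGGGG
GGGGGGGGG
GGGGGGGGG
GGGYGGGKG

Answer: GGGGGGGRG
GGGGGGGRG
GGGGGGGGG
GGGGGGGGG
GGGGGGGGG
GGGGGGGGG
GGGYGGGKG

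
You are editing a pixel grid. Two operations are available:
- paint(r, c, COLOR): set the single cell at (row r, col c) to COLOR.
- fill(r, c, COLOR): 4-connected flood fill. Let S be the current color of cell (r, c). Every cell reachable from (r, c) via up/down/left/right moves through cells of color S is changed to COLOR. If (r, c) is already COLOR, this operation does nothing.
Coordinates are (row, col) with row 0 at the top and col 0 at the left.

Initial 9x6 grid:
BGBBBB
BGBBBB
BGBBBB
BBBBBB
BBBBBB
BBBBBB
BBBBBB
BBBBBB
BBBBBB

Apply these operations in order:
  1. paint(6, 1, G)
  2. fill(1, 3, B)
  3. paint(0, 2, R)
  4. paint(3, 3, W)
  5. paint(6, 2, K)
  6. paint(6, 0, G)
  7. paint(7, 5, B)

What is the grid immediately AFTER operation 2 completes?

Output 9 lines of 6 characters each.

Answer: BGBBBB
BGBBBB
BGBBBB
BBBBBB
BBBBBB
BBBBBB
BGBBBB
BBBBBB
BBBBBB

Derivation:
After op 1 paint(6,1,G):
BGBBBB
BGBBBB
BGBBBB
BBBBBB
BBBBBB
BBBBBB
BGBBBB
BBBBBB
BBBBBB
After op 2 fill(1,3,B) [0 cells changed]:
BGBBBB
BGBBBB
BGBBBB
BBBBBB
BBBBBB
BBBBBB
BGBBBB
BBBBBB
BBBBBB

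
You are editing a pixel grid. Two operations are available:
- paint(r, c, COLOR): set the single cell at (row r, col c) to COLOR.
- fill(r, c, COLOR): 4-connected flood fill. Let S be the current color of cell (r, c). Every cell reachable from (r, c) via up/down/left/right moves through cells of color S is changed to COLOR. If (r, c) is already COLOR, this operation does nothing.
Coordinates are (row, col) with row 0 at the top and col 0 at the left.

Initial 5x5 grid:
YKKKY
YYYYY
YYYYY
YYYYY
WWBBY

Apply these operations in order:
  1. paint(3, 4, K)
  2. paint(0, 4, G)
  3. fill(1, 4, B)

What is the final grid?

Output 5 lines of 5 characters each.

After op 1 paint(3,4,K):
YKKKY
YYYYY
YYYYY
YYYYK
WWBBY
After op 2 paint(0,4,G):
YKKKG
YYYYY
YYYYY
YYYYK
WWBBY
After op 3 fill(1,4,B) [15 cells changed]:
BKKKG
BBBBB
BBBBB
BBBBK
WWBBY

Answer: BKKKG
BBBBB
BBBBB
BBBBK
WWBBY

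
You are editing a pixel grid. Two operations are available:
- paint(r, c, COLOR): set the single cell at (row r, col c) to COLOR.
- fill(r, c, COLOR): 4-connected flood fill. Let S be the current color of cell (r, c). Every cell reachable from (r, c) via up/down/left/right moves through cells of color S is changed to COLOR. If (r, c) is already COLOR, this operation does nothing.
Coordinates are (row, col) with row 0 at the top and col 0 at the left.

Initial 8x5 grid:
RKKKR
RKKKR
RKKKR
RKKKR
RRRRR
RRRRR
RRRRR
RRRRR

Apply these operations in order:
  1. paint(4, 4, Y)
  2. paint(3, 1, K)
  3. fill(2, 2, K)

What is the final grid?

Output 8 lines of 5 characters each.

Answer: RKKKR
RKKKR
RKKKR
RKKKR
RRRRY
RRRRR
RRRRR
RRRRR

Derivation:
After op 1 paint(4,4,Y):
RKKKR
RKKKR
RKKKR
RKKKR
RRRRY
RRRRR
RRRRR
RRRRR
After op 2 paint(3,1,K):
RKKKR
RKKKR
RKKKR
RKKKR
RRRRY
RRRRR
RRRRR
RRRRR
After op 3 fill(2,2,K) [0 cells changed]:
RKKKR
RKKKR
RKKKR
RKKKR
RRRRY
RRRRR
RRRRR
RRRRR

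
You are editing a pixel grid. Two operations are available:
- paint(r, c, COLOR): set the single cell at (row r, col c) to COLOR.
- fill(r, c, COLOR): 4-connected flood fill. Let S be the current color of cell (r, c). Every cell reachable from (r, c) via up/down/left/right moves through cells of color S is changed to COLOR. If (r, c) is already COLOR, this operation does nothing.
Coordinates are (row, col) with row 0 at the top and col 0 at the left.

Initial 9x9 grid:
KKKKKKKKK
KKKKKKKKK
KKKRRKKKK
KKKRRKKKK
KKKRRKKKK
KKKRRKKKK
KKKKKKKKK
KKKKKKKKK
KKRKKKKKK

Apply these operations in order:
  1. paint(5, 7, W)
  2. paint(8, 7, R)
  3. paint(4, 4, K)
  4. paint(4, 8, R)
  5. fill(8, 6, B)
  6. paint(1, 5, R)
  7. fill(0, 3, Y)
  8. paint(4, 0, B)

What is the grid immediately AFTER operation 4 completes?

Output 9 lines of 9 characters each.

After op 1 paint(5,7,W):
KKKKKKKKK
KKKKKKKKK
KKKRRKKKK
KKKRRKKKK
KKKRRKKKK
KKKRRKKWK
KKKKKKKKK
KKKKKKKKK
KKRKKKKKK
After op 2 paint(8,7,R):
KKKKKKKKK
KKKKKKKKK
KKKRRKKKK
KKKRRKKKK
KKKRRKKKK
KKKRRKKWK
KKKKKKKKK
KKKKKKKKK
KKRKKKKRK
After op 3 paint(4,4,K):
KKKKKKKKK
KKKKKKKKK
KKKRRKKKK
KKKRRKKKK
KKKRKKKKK
KKKRRKKWK
KKKKKKKKK
KKKKKKKKK
KKRKKKKRK
After op 4 paint(4,8,R):
KKKKKKKKK
KKKKKKKKK
KKKRRKKKK
KKKRRKKKK
KKKRKKKKR
KKKRRKKWK
KKKKKKKKK
KKKKKKKKK
KKRKKKKRK

Answer: KKKKKKKKK
KKKKKKKKK
KKKRRKKKK
KKKRRKKKK
KKKRKKKKR
KKKRRKKWK
KKKKKKKKK
KKKKKKKKK
KKRKKKKRK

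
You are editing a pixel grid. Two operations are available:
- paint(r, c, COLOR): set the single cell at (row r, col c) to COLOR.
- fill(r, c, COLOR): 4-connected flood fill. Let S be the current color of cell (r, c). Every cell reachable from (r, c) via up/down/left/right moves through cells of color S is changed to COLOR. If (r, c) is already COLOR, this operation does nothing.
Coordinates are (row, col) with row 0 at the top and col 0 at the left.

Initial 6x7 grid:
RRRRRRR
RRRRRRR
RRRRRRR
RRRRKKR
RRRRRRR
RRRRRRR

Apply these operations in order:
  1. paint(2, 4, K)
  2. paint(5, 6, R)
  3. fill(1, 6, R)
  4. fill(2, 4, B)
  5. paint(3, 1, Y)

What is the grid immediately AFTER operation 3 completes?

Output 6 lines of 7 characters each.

After op 1 paint(2,4,K):
RRRRRRR
RRRRRRR
RRRRKRR
RRRRKKR
RRRRRRR
RRRRRRR
After op 2 paint(5,6,R):
RRRRRRR
RRRRRRR
RRRRKRR
RRRRKKR
RRRRRRR
RRRRRRR
After op 3 fill(1,6,R) [0 cells changed]:
RRRRRRR
RRRRRRR
RRRRKRR
RRRRKKR
RRRRRRR
RRRRRRR

Answer: RRRRRRR
RRRRRRR
RRRRKRR
RRRRKKR
RRRRRRR
RRRRRRR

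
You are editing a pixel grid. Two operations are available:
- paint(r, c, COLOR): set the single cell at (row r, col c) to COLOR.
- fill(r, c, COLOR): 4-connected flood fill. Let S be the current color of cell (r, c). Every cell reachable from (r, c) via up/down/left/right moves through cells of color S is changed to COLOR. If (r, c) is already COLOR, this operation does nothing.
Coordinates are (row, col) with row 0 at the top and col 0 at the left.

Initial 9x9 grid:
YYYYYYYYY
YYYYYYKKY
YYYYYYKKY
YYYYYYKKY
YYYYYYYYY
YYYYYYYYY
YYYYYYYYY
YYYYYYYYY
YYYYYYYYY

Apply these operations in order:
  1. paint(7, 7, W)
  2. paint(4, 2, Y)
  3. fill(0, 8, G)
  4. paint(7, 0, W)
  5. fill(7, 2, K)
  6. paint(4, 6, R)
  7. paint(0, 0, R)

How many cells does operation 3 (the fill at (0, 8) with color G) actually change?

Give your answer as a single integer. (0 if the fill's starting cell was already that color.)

After op 1 paint(7,7,W):
YYYYYYYYY
YYYYYYKKY
YYYYYYKKY
YYYYYYKKY
YYYYYYYYY
YYYYYYYYY
YYYYYYYYY
YYYYYYYWY
YYYYYYYYY
After op 2 paint(4,2,Y):
YYYYYYYYY
YYYYYYKKY
YYYYYYKKY
YYYYYYKKY
YYYYYYYYY
YYYYYYYYY
YYYYYYYYY
YYYYYYYWY
YYYYYYYYY
After op 3 fill(0,8,G) [74 cells changed]:
GGGGGGGGG
GGGGGGKKG
GGGGGGKKG
GGGGGGKKG
GGGGGGGGG
GGGGGGGGG
GGGGGGGGG
GGGGGGGWG
GGGGGGGGG

Answer: 74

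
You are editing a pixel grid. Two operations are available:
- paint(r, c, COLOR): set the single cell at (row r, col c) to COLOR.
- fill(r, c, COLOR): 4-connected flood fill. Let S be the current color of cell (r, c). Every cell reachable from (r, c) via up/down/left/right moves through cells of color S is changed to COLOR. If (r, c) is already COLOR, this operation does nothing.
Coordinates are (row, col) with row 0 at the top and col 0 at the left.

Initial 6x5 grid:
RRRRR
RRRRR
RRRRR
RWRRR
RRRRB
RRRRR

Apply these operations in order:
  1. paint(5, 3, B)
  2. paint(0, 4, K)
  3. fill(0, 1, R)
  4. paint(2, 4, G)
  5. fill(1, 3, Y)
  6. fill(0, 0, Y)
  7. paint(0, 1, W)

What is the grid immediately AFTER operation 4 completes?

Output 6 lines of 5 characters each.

After op 1 paint(5,3,B):
RRRRR
RRRRR
RRRRR
RWRRR
RRRRB
RRRBR
After op 2 paint(0,4,K):
RRRRK
RRRRR
RRRRR
RWRRR
RRRRB
RRRBR
After op 3 fill(0,1,R) [0 cells changed]:
RRRRK
RRRRR
RRRRR
RWRRR
RRRRB
RRRBR
After op 4 paint(2,4,G):
RRRRK
RRRRR
RRRRG
RWRRR
RRRRB
RRRBR

Answer: RRRRK
RRRRR
RRRRG
RWRRR
RRRRB
RRRBR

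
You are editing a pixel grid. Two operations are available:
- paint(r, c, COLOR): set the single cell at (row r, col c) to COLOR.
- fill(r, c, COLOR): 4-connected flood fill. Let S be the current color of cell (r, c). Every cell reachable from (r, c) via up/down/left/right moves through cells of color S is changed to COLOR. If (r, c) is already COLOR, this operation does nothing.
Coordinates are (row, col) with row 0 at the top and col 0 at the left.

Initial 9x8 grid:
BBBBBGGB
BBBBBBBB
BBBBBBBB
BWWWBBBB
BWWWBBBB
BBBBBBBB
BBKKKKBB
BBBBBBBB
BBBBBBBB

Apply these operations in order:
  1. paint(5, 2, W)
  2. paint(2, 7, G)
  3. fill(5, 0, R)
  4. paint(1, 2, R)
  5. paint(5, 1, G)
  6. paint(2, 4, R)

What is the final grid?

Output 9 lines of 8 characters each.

Answer: RRRRRGGR
RRRRRRRR
RRRRRRRG
RWWWRRRR
RWWWRRRR
RGWRRRRR
RRKKKKRR
RRRRRRRR
RRRRRRRR

Derivation:
After op 1 paint(5,2,W):
BBBBBGGB
BBBBBBBB
BBBBBBBB
BWWWBBBB
BWWWBBBB
BBWBBBBB
BBKKKKBB
BBBBBBBB
BBBBBBBB
After op 2 paint(2,7,G):
BBBBBGGB
BBBBBBBB
BBBBBBBG
BWWWBBBB
BWWWBBBB
BBWBBBBB
BBKKKKBB
BBBBBBBB
BBBBBBBB
After op 3 fill(5,0,R) [58 cells changed]:
RRRRRGGR
RRRRRRRR
RRRRRRRG
RWWWRRRR
RWWWRRRR
RRWRRRRR
RRKKKKRR
RRRRRRRR
RRRRRRRR
After op 4 paint(1,2,R):
RRRRRGGR
RRRRRRRR
RRRRRRRG
RWWWRRRR
RWWWRRRR
RRWRRRRR
RRKKKKRR
RRRRRRRR
RRRRRRRR
After op 5 paint(5,1,G):
RRRRRGGR
RRRRRRRR
RRRRRRRG
RWWWRRRR
RWWWRRRR
RGWRRRRR
RRKKKKRR
RRRRRRRR
RRRRRRRR
After op 6 paint(2,4,R):
RRRRRGGR
RRRRRRRR
RRRRRRRG
RWWWRRRR
RWWWRRRR
RGWRRRRR
RRKKKKRR
RRRRRRRR
RRRRRRRR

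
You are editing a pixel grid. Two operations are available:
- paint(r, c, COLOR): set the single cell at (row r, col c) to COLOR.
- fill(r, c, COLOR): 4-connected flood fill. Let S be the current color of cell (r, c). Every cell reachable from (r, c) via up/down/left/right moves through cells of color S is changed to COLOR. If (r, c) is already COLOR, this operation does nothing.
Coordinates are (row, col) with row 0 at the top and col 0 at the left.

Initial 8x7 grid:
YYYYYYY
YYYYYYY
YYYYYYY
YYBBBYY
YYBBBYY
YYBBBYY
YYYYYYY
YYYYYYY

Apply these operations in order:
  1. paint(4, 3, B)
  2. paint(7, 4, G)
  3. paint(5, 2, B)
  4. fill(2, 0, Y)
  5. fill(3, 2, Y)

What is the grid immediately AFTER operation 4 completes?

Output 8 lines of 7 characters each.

After op 1 paint(4,3,B):
YYYYYYY
YYYYYYY
YYYYYYY
YYBBBYY
YYBBBYY
YYBBBYY
YYYYYYY
YYYYYYY
After op 2 paint(7,4,G):
YYYYYYY
YYYYYYY
YYYYYYY
YYBBBYY
YYBBBYY
YYBBBYY
YYYYYYY
YYYYGYY
After op 3 paint(5,2,B):
YYYYYYY
YYYYYYY
YYYYYYY
YYBBBYY
YYBBBYY
YYBBBYY
YYYYYYY
YYYYGYY
After op 4 fill(2,0,Y) [0 cells changed]:
YYYYYYY
YYYYYYY
YYYYYYY
YYBBBYY
YYBBBYY
YYBBBYY
YYYYYYY
YYYYGYY

Answer: YYYYYYY
YYYYYYY
YYYYYYY
YYBBBYY
YYBBBYY
YYBBBYY
YYYYYYY
YYYYGYY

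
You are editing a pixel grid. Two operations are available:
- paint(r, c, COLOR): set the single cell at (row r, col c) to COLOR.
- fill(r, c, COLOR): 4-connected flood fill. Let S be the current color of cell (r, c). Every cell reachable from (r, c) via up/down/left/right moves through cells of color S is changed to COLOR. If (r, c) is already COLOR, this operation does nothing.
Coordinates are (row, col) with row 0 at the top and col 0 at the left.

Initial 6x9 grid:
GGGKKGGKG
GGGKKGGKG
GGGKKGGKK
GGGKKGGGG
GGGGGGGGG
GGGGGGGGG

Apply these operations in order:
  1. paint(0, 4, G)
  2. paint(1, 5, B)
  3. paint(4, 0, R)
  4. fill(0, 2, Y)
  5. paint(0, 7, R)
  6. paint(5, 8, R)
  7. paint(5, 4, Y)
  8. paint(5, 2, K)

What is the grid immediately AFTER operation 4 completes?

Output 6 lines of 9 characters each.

After op 1 paint(0,4,G):
GGGKGGGKG
GGGKKGGKG
GGGKKGGKK
GGGKKGGGG
GGGGGGGGG
GGGGGGGGG
After op 2 paint(1,5,B):
GGGKGGGKG
GGGKKBGKG
GGGKKGGKK
GGGKKGGGG
GGGGGGGGG
GGGGGGGGG
After op 3 paint(4,0,R):
GGGKGGGKG
GGGKKBGKG
GGGKKGGKK
GGGKKGGGG
RGGGGGGGG
GGGGGGGGG
After op 4 fill(0,2,Y) [39 cells changed]:
YYYKYYYKG
YYYKKBYKG
YYYKKYYKK
YYYKKYYYY
RYYYYYYYY
YYYYYYYYY

Answer: YYYKYYYKG
YYYKKBYKG
YYYKKYYKK
YYYKKYYYY
RYYYYYYYY
YYYYYYYYY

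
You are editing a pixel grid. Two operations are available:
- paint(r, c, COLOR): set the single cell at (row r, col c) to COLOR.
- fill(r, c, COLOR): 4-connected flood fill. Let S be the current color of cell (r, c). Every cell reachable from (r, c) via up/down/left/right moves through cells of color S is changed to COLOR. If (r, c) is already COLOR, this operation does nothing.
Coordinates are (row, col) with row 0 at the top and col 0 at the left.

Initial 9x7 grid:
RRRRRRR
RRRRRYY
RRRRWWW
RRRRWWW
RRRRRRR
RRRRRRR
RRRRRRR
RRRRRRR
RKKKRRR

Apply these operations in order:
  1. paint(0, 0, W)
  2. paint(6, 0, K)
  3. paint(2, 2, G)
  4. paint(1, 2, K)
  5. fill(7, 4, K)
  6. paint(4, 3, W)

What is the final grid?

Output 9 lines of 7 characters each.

Answer: WKKKKKK
KKKKKYY
KKGKWWW
KKKKWWW
KKKWKKK
KKKKKKK
KKKKKKK
KKKKKKK
KKKKKKK

Derivation:
After op 1 paint(0,0,W):
WRRRRRR
RRRRRYY
RRRRWWW
RRRRWWW
RRRRRRR
RRRRRRR
RRRRRRR
RRRRRRR
RKKKRRR
After op 2 paint(6,0,K):
WRRRRRR
RRRRRYY
RRRRWWW
RRRRWWW
RRRRRRR
RRRRRRR
KRRRRRR
RRRRRRR
RKKKRRR
After op 3 paint(2,2,G):
WRRRRRR
RRRRRYY
RRGRWWW
RRRRWWW
RRRRRRR
RRRRRRR
KRRRRRR
RRRRRRR
RKKKRRR
After op 4 paint(1,2,K):
WRRRRRR
RRKRRYY
RRGRWWW
RRRRWWW
RRRRRRR
RRRRRRR
KRRRRRR
RRRRRRR
RKKKRRR
After op 5 fill(7,4,K) [48 cells changed]:
WKKKKKK
KKKKKYY
KKGKWWW
KKKKWWW
KKKKKKK
KKKKKKK
KKKKKKK
KKKKKKK
KKKKKKK
After op 6 paint(4,3,W):
WKKKKKK
KKKKKYY
KKGKWWW
KKKKWWW
KKKWKKK
KKKKKKK
KKKKKKK
KKKKKKK
KKKKKKK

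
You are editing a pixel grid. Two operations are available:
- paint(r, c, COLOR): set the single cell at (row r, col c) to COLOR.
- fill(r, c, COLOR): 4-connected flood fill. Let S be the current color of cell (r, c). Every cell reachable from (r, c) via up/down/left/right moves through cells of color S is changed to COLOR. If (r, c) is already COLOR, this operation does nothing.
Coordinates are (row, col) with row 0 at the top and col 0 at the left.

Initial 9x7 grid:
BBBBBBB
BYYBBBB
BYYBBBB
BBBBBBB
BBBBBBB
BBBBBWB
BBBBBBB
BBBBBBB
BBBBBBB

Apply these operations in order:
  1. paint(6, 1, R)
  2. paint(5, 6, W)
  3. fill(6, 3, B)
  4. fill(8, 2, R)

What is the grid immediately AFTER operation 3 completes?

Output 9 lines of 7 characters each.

After op 1 paint(6,1,R):
BBBBBBB
BYYBBBB
BYYBBBB
BBBBBBB
BBBBBBB
BBBBBWB
BRBBBBB
BBBBBBB
BBBBBBB
After op 2 paint(5,6,W):
BBBBBBB
BYYBBBB
BYYBBBB
BBBBBBB
BBBBBBB
BBBBBWW
BRBBBBB
BBBBBBB
BBBBBBB
After op 3 fill(6,3,B) [0 cells changed]:
BBBBBBB
BYYBBBB
BYYBBBB
BBBBBBB
BBBBBBB
BBBBBWW
BRBBBBB
BBBBBBB
BBBBBBB

Answer: BBBBBBB
BYYBBBB
BYYBBBB
BBBBBBB
BBBBBBB
BBBBBWW
BRBBBBB
BBBBBBB
BBBBBBB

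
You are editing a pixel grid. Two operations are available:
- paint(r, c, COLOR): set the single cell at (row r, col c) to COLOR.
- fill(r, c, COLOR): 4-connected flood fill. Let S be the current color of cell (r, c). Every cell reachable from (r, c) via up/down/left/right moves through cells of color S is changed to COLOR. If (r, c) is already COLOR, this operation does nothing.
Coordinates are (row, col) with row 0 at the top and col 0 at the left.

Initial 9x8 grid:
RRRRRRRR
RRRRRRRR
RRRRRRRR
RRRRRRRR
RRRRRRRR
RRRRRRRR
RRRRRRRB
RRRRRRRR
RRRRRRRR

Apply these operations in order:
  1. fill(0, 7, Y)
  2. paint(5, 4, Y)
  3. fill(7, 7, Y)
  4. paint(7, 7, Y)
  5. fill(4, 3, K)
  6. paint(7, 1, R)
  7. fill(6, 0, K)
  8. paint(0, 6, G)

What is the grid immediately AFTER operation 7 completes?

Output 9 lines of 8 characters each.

After op 1 fill(0,7,Y) [71 cells changed]:
YYYYYYYY
YYYYYYYY
YYYYYYYY
YYYYYYYY
YYYYYYYY
YYYYYYYY
YYYYYYYB
YYYYYYYY
YYYYYYYY
After op 2 paint(5,4,Y):
YYYYYYYY
YYYYYYYY
YYYYYYYY
YYYYYYYY
YYYYYYYY
YYYYYYYY
YYYYYYYB
YYYYYYYY
YYYYYYYY
After op 3 fill(7,7,Y) [0 cells changed]:
YYYYYYYY
YYYYYYYY
YYYYYYYY
YYYYYYYY
YYYYYYYY
YYYYYYYY
YYYYYYYB
YYYYYYYY
YYYYYYYY
After op 4 paint(7,7,Y):
YYYYYYYY
YYYYYYYY
YYYYYYYY
YYYYYYYY
YYYYYYYY
YYYYYYYY
YYYYYYYB
YYYYYYYY
YYYYYYYY
After op 5 fill(4,3,K) [71 cells changed]:
KKKKKKKK
KKKKKKKK
KKKKKKKK
KKKKKKKK
KKKKKKKK
KKKKKKKK
KKKKKKKB
KKKKKKKK
KKKKKKKK
After op 6 paint(7,1,R):
KKKKKKKK
KKKKKKKK
KKKKKKKK
KKKKKKKK
KKKKKKKK
KKKKKKKK
KKKKKKKB
KRKKKKKK
KKKKKKKK
After op 7 fill(6,0,K) [0 cells changed]:
KKKKKKKK
KKKKKKKK
KKKKKKKK
KKKKKKKK
KKKKKKKK
KKKKKKKK
KKKKKKKB
KRKKKKKK
KKKKKKKK

Answer: KKKKKKKK
KKKKKKKK
KKKKKKKK
KKKKKKKK
KKKKKKKK
KKKKKKKK
KKKKKKKB
KRKKKKKK
KKKKKKKK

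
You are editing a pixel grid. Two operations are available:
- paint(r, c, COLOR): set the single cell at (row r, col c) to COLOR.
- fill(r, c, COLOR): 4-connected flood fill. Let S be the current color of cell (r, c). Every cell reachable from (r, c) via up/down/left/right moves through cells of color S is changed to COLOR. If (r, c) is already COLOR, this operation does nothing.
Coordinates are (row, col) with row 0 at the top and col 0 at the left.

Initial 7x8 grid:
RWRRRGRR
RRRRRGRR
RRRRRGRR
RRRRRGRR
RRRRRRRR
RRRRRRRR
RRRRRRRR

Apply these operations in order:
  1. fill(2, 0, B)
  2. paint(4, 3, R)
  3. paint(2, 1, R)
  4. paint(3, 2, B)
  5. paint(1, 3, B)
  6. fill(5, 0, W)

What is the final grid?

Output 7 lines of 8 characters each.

Answer: WWWWWGWW
WWWWWGWW
WRWWWGWW
WWWWWGWW
WWWRWWWW
WWWWWWWW
WWWWWWWW

Derivation:
After op 1 fill(2,0,B) [51 cells changed]:
BWBBBGBB
BBBBBGBB
BBBBBGBB
BBBBBGBB
BBBBBBBB
BBBBBBBB
BBBBBBBB
After op 2 paint(4,3,R):
BWBBBGBB
BBBBBGBB
BBBBBGBB
BBBBBGBB
BBBRBBBB
BBBBBBBB
BBBBBBBB
After op 3 paint(2,1,R):
BWBBBGBB
BBBBBGBB
BRBBBGBB
BBBBBGBB
BBBRBBBB
BBBBBBBB
BBBBBBBB
After op 4 paint(3,2,B):
BWBBBGBB
BBBBBGBB
BRBBBGBB
BBBBBGBB
BBBRBBBB
BBBBBBBB
BBBBBBBB
After op 5 paint(1,3,B):
BWBBBGBB
BBBBBGBB
BRBBBGBB
BBBBBGBB
BBBRBBBB
BBBBBBBB
BBBBBBBB
After op 6 fill(5,0,W) [49 cells changed]:
WWWWWGWW
WWWWWGWW
WRWWWGWW
WWWWWGWW
WWWRWWWW
WWWWWWWW
WWWWWWWW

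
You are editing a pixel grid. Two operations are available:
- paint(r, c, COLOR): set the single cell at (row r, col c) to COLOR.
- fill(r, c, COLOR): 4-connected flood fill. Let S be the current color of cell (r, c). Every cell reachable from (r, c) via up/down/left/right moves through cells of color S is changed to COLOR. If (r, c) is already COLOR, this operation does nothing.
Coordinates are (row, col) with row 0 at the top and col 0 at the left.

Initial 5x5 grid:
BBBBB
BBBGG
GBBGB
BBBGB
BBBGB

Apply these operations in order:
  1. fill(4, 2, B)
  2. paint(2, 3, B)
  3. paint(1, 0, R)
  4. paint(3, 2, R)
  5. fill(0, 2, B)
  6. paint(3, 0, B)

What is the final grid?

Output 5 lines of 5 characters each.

After op 1 fill(4,2,B) [0 cells changed]:
BBBBB
BBBGG
GBBGB
BBBGB
BBBGB
After op 2 paint(2,3,B):
BBBBB
BBBGG
GBBBB
BBBGB
BBBGB
After op 3 paint(1,0,R):
BBBBB
RBBGG
GBBBB
BBBGB
BBBGB
After op 4 paint(3,2,R):
BBBBB
RBBGG
GBBBB
BBRGB
BBBGB
After op 5 fill(0,2,B) [0 cells changed]:
BBBBB
RBBGG
GBBBB
BBRGB
BBBGB
After op 6 paint(3,0,B):
BBBBB
RBBGG
GBBBB
BBRGB
BBBGB

Answer: BBBBB
RBBGG
GBBBB
BBRGB
BBBGB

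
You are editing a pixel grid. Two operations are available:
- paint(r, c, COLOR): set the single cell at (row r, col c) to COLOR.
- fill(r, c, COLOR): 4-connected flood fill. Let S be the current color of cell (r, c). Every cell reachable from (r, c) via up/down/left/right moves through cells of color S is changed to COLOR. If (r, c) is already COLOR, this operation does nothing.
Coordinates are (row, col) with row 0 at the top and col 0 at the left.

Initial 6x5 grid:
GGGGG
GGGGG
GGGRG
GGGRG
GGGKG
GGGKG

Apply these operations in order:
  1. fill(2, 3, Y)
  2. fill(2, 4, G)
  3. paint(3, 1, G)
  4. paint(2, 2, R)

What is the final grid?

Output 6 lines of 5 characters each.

Answer: GGGGG
GGGGG
GGRYG
GGGYG
GGGKG
GGGKG

Derivation:
After op 1 fill(2,3,Y) [2 cells changed]:
GGGGG
GGGGG
GGGYG
GGGYG
GGGKG
GGGKG
After op 2 fill(2,4,G) [0 cells changed]:
GGGGG
GGGGG
GGGYG
GGGYG
GGGKG
GGGKG
After op 3 paint(3,1,G):
GGGGG
GGGGG
GGGYG
GGGYG
GGGKG
GGGKG
After op 4 paint(2,2,R):
GGGGG
GGGGG
GGRYG
GGGYG
GGGKG
GGGKG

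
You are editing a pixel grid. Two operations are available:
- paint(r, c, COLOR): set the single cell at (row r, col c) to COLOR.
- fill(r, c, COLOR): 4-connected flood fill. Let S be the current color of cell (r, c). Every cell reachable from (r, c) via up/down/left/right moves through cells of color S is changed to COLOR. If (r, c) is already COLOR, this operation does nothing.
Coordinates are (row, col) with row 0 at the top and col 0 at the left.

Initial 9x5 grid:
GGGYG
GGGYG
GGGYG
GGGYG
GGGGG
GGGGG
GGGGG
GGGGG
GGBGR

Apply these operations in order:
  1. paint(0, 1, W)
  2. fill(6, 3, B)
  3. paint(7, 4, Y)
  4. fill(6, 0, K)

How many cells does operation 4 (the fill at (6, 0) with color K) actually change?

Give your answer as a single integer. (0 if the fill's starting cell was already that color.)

After op 1 paint(0,1,W):
GWGYG
GGGYG
GGGYG
GGGYG
GGGGG
GGGGG
GGGGG
GGGGG
GGBGR
After op 2 fill(6,3,B) [38 cells changed]:
BWBYB
BBBYB
BBBYB
BBBYB
BBBBB
BBBBB
BBBBB
BBBBB
BBBBR
After op 3 paint(7,4,Y):
BWBYB
BBBYB
BBBYB
BBBYB
BBBBB
BBBBB
BBBBB
BBBBY
BBBBR
After op 4 fill(6,0,K) [38 cells changed]:
KWKYK
KKKYK
KKKYK
KKKYK
KKKKK
KKKKK
KKKKK
KKKKY
KKKKR

Answer: 38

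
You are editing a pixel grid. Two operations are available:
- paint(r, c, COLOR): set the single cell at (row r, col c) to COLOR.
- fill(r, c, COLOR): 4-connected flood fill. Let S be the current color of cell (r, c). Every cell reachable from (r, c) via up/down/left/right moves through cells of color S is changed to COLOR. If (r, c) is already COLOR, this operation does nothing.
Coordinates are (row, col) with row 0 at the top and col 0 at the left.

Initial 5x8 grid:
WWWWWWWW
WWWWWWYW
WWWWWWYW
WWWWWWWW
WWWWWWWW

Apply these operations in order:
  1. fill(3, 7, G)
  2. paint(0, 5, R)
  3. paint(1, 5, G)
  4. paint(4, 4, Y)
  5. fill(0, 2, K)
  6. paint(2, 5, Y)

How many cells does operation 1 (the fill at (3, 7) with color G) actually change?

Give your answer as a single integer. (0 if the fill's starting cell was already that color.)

After op 1 fill(3,7,G) [38 cells changed]:
GGGGGGGG
GGGGGGYG
GGGGGGYG
GGGGGGGG
GGGGGGGG

Answer: 38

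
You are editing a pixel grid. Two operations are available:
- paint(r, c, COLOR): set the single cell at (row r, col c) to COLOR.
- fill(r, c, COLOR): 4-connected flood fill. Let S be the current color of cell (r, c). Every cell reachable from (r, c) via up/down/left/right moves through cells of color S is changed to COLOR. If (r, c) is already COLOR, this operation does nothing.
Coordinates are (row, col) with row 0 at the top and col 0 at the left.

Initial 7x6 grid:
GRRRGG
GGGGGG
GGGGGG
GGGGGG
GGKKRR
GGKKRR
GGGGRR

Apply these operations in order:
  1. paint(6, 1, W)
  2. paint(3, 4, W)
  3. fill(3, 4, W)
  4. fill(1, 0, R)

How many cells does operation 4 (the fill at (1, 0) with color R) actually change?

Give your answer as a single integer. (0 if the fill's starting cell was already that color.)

Answer: 25

Derivation:
After op 1 paint(6,1,W):
GRRRGG
GGGGGG
GGGGGG
GGGGGG
GGKKRR
GGKKRR
GWGGRR
After op 2 paint(3,4,W):
GRRRGG
GGGGGG
GGGGGG
GGGGWG
GGKKRR
GGKKRR
GWGGRR
After op 3 fill(3,4,W) [0 cells changed]:
GRRRGG
GGGGGG
GGGGGG
GGGGWG
GGKKRR
GGKKRR
GWGGRR
After op 4 fill(1,0,R) [25 cells changed]:
RRRRRR
RRRRRR
RRRRRR
RRRRWR
RRKKRR
RRKKRR
RWGGRR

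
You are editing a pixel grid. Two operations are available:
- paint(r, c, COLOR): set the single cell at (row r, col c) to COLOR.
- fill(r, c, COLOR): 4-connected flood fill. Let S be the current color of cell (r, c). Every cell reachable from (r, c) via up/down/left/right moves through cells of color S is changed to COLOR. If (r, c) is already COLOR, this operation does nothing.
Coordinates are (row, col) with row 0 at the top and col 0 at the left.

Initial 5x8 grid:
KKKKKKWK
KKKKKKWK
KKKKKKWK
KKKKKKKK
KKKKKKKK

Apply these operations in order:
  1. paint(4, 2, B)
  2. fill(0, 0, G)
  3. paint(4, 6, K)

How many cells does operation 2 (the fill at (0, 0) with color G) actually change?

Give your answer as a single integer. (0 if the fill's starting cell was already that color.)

Answer: 36

Derivation:
After op 1 paint(4,2,B):
KKKKKKWK
KKKKKKWK
KKKKKKWK
KKKKKKKK
KKBKKKKK
After op 2 fill(0,0,G) [36 cells changed]:
GGGGGGWG
GGGGGGWG
GGGGGGWG
GGGGGGGG
GGBGGGGG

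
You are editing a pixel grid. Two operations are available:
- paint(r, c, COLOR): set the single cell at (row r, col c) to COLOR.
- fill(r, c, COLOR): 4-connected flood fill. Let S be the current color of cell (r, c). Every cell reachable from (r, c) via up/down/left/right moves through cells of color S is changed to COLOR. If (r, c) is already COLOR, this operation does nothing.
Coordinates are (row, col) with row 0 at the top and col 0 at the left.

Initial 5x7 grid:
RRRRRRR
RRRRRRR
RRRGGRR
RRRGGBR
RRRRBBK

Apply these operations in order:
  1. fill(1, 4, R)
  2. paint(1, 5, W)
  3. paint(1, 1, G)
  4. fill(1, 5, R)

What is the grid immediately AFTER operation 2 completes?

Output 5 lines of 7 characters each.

After op 1 fill(1,4,R) [0 cells changed]:
RRRRRRR
RRRRRRR
RRRGGRR
RRRGGBR
RRRRBBK
After op 2 paint(1,5,W):
RRRRRRR
RRRRRWR
RRRGGRR
RRRGGBR
RRRRBBK

Answer: RRRRRRR
RRRRRWR
RRRGGRR
RRRGGBR
RRRRBBK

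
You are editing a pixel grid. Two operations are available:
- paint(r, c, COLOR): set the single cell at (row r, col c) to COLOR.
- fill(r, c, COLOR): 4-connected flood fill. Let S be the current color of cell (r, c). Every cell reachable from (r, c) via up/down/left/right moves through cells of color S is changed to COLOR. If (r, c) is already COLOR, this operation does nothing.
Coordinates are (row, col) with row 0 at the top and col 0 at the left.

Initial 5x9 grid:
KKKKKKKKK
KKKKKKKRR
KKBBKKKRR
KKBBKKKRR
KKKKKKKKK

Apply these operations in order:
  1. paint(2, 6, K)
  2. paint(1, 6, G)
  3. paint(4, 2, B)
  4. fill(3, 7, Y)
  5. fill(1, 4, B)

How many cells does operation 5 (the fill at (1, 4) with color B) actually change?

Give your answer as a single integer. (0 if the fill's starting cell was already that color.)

Answer: 33

Derivation:
After op 1 paint(2,6,K):
KKKKKKKKK
KKKKKKKRR
KKBBKKKRR
KKBBKKKRR
KKKKKKKKK
After op 2 paint(1,6,G):
KKKKKKKKK
KKKKKKGRR
KKBBKKKRR
KKBBKKKRR
KKKKKKKKK
After op 3 paint(4,2,B):
KKKKKKKKK
KKKKKKGRR
KKBBKKKRR
KKBBKKKRR
KKBKKKKKK
After op 4 fill(3,7,Y) [6 cells changed]:
KKKKKKKKK
KKKKKKGYY
KKBBKKKYY
KKBBKKKYY
KKBKKKKKK
After op 5 fill(1,4,B) [33 cells changed]:
BBBBBBBBB
BBBBBBGYY
BBBBBBBYY
BBBBBBBYY
BBBBBBBBB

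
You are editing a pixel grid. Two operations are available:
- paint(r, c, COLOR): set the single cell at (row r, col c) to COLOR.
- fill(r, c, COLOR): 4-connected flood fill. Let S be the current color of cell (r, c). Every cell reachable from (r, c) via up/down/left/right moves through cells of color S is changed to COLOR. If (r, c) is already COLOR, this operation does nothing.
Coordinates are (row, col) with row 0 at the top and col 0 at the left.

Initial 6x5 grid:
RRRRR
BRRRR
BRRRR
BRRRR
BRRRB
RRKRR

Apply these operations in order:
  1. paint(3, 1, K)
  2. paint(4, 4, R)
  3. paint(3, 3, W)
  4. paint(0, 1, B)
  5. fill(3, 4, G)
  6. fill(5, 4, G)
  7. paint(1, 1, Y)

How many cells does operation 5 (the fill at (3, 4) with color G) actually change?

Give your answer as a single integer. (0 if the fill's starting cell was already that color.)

After op 1 paint(3,1,K):
RRRRR
BRRRR
BRRRR
BKRRR
BRRRB
RRKRR
After op 2 paint(4,4,R):
RRRRR
BRRRR
BRRRR
BKRRR
BRRRR
RRKRR
After op 3 paint(3,3,W):
RRRRR
BRRRR
BRRRR
BKRWR
BRRRR
RRKRR
After op 4 paint(0,1,B):
RBRRR
BRRRR
BRRRR
BKRWR
BRRRR
RRKRR
After op 5 fill(3,4,G) [21 cells changed]:
RBGGG
BGGGG
BGGGG
BKGWG
BGGGG
GGKGG

Answer: 21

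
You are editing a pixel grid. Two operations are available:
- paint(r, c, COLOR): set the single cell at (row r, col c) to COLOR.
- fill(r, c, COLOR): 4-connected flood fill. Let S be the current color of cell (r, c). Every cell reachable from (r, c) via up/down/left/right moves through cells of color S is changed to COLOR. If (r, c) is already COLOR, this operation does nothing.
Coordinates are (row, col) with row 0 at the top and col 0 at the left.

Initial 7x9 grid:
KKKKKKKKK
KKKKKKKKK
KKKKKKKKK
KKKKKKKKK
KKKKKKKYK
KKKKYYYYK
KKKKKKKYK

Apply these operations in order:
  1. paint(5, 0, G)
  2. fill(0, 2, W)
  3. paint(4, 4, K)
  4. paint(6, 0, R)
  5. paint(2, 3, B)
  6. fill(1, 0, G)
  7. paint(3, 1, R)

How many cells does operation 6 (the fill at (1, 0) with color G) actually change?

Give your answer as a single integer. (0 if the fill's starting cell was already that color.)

Answer: 53

Derivation:
After op 1 paint(5,0,G):
KKKKKKKKK
KKKKKKKKK
KKKKKKKKK
KKKKKKKKK
KKKKKKKYK
GKKKYYYYK
KKKKKKKYK
After op 2 fill(0,2,W) [56 cells changed]:
WWWWWWWWW
WWWWWWWWW
WWWWWWWWW
WWWWWWWWW
WWWWWWWYW
GWWWYYYYW
WWWWWWWYW
After op 3 paint(4,4,K):
WWWWWWWWW
WWWWWWWWW
WWWWWWWWW
WWWWWWWWW
WWWWKWWYW
GWWWYYYYW
WWWWWWWYW
After op 4 paint(6,0,R):
WWWWWWWWW
WWWWWWWWW
WWWWWWWWW
WWWWWWWWW
WWWWKWWYW
GWWWYYYYW
RWWWWWWYW
After op 5 paint(2,3,B):
WWWWWWWWW
WWWWWWWWW
WWWBWWWWW
WWWWWWWWW
WWWWKWWYW
GWWWYYYYW
RWWWWWWYW
After op 6 fill(1,0,G) [53 cells changed]:
GGGGGGGGG
GGGGGGGGG
GGGBGGGGG
GGGGGGGGG
GGGGKGGYG
GGGGYYYYG
RGGGGGGYG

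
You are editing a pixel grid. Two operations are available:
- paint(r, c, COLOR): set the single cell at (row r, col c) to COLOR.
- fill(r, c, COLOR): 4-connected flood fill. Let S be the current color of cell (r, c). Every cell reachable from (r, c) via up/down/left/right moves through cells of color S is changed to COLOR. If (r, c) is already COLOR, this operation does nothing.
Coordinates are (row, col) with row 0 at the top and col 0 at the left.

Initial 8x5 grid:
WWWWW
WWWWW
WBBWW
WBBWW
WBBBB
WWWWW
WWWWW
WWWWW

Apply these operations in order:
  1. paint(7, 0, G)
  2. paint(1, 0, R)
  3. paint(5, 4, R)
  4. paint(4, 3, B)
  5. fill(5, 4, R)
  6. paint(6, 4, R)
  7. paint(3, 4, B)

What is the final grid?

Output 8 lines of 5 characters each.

Answer: WWWWW
RWWWW
WBBWW
WBBWB
WBBBB
WWWWR
WWWWR
GWWWW

Derivation:
After op 1 paint(7,0,G):
WWWWW
WWWWW
WBBWW
WBBWW
WBBBB
WWWWW
WWWWW
GWWWW
After op 2 paint(1,0,R):
WWWWW
RWWWW
WBBWW
WBBWW
WBBBB
WWWWW
WWWWW
GWWWW
After op 3 paint(5,4,R):
WWWWW
RWWWW
WBBWW
WBBWW
WBBBB
WWWWR
WWWWW
GWWWW
After op 4 paint(4,3,B):
WWWWW
RWWWW
WBBWW
WBBWW
WBBBB
WWWWR
WWWWW
GWWWW
After op 5 fill(5,4,R) [0 cells changed]:
WWWWW
RWWWW
WBBWW
WBBWW
WBBBB
WWWWR
WWWWW
GWWWW
After op 6 paint(6,4,R):
WWWWW
RWWWW
WBBWW
WBBWW
WBBBB
WWWWR
WWWWR
GWWWW
After op 7 paint(3,4,B):
WWWWW
RWWWW
WBBWW
WBBWB
WBBBB
WWWWR
WWWWR
GWWWW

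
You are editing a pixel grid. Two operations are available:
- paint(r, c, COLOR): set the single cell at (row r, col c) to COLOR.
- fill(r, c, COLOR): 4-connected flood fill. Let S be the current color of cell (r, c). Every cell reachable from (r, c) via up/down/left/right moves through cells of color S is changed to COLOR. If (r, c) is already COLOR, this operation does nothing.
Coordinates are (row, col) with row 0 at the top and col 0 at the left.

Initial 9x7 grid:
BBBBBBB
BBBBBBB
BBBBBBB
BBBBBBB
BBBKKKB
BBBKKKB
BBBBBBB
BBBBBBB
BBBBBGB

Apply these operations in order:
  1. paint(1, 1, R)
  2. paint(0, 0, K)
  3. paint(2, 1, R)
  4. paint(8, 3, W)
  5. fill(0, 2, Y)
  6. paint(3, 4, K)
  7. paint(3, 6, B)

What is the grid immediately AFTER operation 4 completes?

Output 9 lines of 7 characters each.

After op 1 paint(1,1,R):
BBBBBBB
BRBBBBB
BBBBBBB
BBBBBBB
BBBKKKB
BBBKKKB
BBBBBBB
BBBBBBB
BBBBBGB
After op 2 paint(0,0,K):
KBBBBBB
BRBBBBB
BBBBBBB
BBBBBBB
BBBKKKB
BBBKKKB
BBBBBBB
BBBBBBB
BBBBBGB
After op 3 paint(2,1,R):
KBBBBBB
BRBBBBB
BRBBBBB
BBBBBBB
BBBKKKB
BBBKKKB
BBBBBBB
BBBBBBB
BBBBBGB
After op 4 paint(8,3,W):
KBBBBBB
BRBBBBB
BRBBBBB
BBBBBBB
BBBKKKB
BBBKKKB
BBBBBBB
BBBBBBB
BBBWBGB

Answer: KBBBBBB
BRBBBBB
BRBBBBB
BBBBBBB
BBBKKKB
BBBKKKB
BBBBBBB
BBBBBBB
BBBWBGB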